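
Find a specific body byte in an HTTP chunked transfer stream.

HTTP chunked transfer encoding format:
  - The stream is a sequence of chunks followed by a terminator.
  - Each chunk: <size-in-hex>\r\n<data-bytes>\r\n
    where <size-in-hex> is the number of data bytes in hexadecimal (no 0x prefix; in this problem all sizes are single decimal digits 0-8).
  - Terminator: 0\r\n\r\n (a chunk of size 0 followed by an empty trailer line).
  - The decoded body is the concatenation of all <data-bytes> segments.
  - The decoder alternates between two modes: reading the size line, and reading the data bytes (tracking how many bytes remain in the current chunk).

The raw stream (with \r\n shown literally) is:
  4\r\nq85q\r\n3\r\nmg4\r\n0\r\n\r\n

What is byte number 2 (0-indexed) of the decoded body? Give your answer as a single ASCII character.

Answer: 5

Derivation:
Chunk 1: stream[0..1]='4' size=0x4=4, data at stream[3..7]='q85q' -> body[0..4], body so far='q85q'
Chunk 2: stream[9..10]='3' size=0x3=3, data at stream[12..15]='mg4' -> body[4..7], body so far='q85qmg4'
Chunk 3: stream[17..18]='0' size=0 (terminator). Final body='q85qmg4' (7 bytes)
Body byte 2 = '5'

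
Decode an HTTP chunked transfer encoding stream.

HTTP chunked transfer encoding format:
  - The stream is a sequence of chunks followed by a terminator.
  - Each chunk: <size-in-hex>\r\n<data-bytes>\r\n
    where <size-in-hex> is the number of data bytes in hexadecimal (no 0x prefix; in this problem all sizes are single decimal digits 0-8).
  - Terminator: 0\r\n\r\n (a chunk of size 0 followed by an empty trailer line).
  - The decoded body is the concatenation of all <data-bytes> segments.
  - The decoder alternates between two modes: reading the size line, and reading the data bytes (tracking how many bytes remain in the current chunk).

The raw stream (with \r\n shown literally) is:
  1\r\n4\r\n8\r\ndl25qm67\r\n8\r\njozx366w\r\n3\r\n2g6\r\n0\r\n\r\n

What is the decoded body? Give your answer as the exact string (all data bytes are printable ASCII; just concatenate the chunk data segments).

Answer: 4dl25qm67jozx366w2g6

Derivation:
Chunk 1: stream[0..1]='1' size=0x1=1, data at stream[3..4]='4' -> body[0..1], body so far='4'
Chunk 2: stream[6..7]='8' size=0x8=8, data at stream[9..17]='dl25qm67' -> body[1..9], body so far='4dl25qm67'
Chunk 3: stream[19..20]='8' size=0x8=8, data at stream[22..30]='jozx366w' -> body[9..17], body so far='4dl25qm67jozx366w'
Chunk 4: stream[32..33]='3' size=0x3=3, data at stream[35..38]='2g6' -> body[17..20], body so far='4dl25qm67jozx366w2g6'
Chunk 5: stream[40..41]='0' size=0 (terminator). Final body='4dl25qm67jozx366w2g6' (20 bytes)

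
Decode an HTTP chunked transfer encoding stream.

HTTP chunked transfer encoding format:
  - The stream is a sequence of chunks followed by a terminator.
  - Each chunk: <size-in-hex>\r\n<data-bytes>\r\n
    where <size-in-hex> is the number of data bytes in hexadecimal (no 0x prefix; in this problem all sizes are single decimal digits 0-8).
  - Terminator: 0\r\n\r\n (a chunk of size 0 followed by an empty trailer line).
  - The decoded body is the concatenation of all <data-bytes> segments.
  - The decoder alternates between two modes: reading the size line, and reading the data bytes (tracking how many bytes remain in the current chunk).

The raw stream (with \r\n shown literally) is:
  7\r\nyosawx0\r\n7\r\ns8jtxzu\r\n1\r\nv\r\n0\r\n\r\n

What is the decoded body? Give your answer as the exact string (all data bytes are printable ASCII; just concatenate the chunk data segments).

Answer: yosawx0s8jtxzuv

Derivation:
Chunk 1: stream[0..1]='7' size=0x7=7, data at stream[3..10]='yosawx0' -> body[0..7], body so far='yosawx0'
Chunk 2: stream[12..13]='7' size=0x7=7, data at stream[15..22]='s8jtxzu' -> body[7..14], body so far='yosawx0s8jtxzu'
Chunk 3: stream[24..25]='1' size=0x1=1, data at stream[27..28]='v' -> body[14..15], body so far='yosawx0s8jtxzuv'
Chunk 4: stream[30..31]='0' size=0 (terminator). Final body='yosawx0s8jtxzuv' (15 bytes)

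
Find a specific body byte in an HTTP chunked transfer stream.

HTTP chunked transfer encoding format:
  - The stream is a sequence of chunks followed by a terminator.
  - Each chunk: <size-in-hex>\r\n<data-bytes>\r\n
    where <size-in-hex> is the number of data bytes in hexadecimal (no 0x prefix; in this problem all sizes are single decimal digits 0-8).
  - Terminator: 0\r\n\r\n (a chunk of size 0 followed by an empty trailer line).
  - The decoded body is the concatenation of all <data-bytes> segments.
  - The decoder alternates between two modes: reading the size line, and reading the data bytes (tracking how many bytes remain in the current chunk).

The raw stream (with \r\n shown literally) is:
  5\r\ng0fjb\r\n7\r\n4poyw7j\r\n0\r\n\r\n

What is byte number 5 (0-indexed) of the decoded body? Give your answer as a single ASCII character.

Answer: 4

Derivation:
Chunk 1: stream[0..1]='5' size=0x5=5, data at stream[3..8]='g0fjb' -> body[0..5], body so far='g0fjb'
Chunk 2: stream[10..11]='7' size=0x7=7, data at stream[13..20]='4poyw7j' -> body[5..12], body so far='g0fjb4poyw7j'
Chunk 3: stream[22..23]='0' size=0 (terminator). Final body='g0fjb4poyw7j' (12 bytes)
Body byte 5 = '4'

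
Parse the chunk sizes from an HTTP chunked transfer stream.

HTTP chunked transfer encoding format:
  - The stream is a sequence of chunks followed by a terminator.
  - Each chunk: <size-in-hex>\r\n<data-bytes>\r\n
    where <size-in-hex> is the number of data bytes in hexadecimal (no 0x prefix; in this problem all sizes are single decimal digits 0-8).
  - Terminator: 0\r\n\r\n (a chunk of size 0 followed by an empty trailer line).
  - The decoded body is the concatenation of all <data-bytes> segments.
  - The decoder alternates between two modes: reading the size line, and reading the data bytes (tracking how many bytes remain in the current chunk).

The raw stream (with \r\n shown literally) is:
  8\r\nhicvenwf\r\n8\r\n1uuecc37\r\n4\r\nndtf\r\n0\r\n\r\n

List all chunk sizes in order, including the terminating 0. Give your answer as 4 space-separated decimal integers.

Answer: 8 8 4 0

Derivation:
Chunk 1: stream[0..1]='8' size=0x8=8, data at stream[3..11]='hicvenwf' -> body[0..8], body so far='hicvenwf'
Chunk 2: stream[13..14]='8' size=0x8=8, data at stream[16..24]='1uuecc37' -> body[8..16], body so far='hicvenwf1uuecc37'
Chunk 3: stream[26..27]='4' size=0x4=4, data at stream[29..33]='ndtf' -> body[16..20], body so far='hicvenwf1uuecc37ndtf'
Chunk 4: stream[35..36]='0' size=0 (terminator). Final body='hicvenwf1uuecc37ndtf' (20 bytes)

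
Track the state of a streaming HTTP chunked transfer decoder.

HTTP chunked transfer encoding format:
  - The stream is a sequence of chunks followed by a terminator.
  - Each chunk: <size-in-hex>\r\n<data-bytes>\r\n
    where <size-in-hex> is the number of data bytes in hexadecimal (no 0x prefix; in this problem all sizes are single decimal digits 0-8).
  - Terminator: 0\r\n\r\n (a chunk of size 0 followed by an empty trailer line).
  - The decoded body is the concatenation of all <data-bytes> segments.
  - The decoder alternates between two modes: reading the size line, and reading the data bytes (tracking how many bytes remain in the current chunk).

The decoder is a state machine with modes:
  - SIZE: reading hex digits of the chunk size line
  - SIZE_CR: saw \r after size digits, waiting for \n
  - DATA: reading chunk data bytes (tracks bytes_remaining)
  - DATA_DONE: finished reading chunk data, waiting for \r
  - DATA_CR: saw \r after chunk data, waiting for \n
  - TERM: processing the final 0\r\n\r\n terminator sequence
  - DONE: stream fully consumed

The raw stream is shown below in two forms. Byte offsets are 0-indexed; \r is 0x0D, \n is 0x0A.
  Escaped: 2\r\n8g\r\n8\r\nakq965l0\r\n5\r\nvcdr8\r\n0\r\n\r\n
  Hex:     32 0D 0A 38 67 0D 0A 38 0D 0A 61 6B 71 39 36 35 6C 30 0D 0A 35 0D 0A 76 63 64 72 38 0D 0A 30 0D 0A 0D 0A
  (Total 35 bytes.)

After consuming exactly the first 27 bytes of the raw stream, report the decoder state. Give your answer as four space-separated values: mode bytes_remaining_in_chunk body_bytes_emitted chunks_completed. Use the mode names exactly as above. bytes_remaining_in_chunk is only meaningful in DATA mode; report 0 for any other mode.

Answer: DATA 1 14 2

Derivation:
Byte 0 = '2': mode=SIZE remaining=0 emitted=0 chunks_done=0
Byte 1 = 0x0D: mode=SIZE_CR remaining=0 emitted=0 chunks_done=0
Byte 2 = 0x0A: mode=DATA remaining=2 emitted=0 chunks_done=0
Byte 3 = '8': mode=DATA remaining=1 emitted=1 chunks_done=0
Byte 4 = 'g': mode=DATA_DONE remaining=0 emitted=2 chunks_done=0
Byte 5 = 0x0D: mode=DATA_CR remaining=0 emitted=2 chunks_done=0
Byte 6 = 0x0A: mode=SIZE remaining=0 emitted=2 chunks_done=1
Byte 7 = '8': mode=SIZE remaining=0 emitted=2 chunks_done=1
Byte 8 = 0x0D: mode=SIZE_CR remaining=0 emitted=2 chunks_done=1
Byte 9 = 0x0A: mode=DATA remaining=8 emitted=2 chunks_done=1
Byte 10 = 'a': mode=DATA remaining=7 emitted=3 chunks_done=1
Byte 11 = 'k': mode=DATA remaining=6 emitted=4 chunks_done=1
Byte 12 = 'q': mode=DATA remaining=5 emitted=5 chunks_done=1
Byte 13 = '9': mode=DATA remaining=4 emitted=6 chunks_done=1
Byte 14 = '6': mode=DATA remaining=3 emitted=7 chunks_done=1
Byte 15 = '5': mode=DATA remaining=2 emitted=8 chunks_done=1
Byte 16 = 'l': mode=DATA remaining=1 emitted=9 chunks_done=1
Byte 17 = '0': mode=DATA_DONE remaining=0 emitted=10 chunks_done=1
Byte 18 = 0x0D: mode=DATA_CR remaining=0 emitted=10 chunks_done=1
Byte 19 = 0x0A: mode=SIZE remaining=0 emitted=10 chunks_done=2
Byte 20 = '5': mode=SIZE remaining=0 emitted=10 chunks_done=2
Byte 21 = 0x0D: mode=SIZE_CR remaining=0 emitted=10 chunks_done=2
Byte 22 = 0x0A: mode=DATA remaining=5 emitted=10 chunks_done=2
Byte 23 = 'v': mode=DATA remaining=4 emitted=11 chunks_done=2
Byte 24 = 'c': mode=DATA remaining=3 emitted=12 chunks_done=2
Byte 25 = 'd': mode=DATA remaining=2 emitted=13 chunks_done=2
Byte 26 = 'r': mode=DATA remaining=1 emitted=14 chunks_done=2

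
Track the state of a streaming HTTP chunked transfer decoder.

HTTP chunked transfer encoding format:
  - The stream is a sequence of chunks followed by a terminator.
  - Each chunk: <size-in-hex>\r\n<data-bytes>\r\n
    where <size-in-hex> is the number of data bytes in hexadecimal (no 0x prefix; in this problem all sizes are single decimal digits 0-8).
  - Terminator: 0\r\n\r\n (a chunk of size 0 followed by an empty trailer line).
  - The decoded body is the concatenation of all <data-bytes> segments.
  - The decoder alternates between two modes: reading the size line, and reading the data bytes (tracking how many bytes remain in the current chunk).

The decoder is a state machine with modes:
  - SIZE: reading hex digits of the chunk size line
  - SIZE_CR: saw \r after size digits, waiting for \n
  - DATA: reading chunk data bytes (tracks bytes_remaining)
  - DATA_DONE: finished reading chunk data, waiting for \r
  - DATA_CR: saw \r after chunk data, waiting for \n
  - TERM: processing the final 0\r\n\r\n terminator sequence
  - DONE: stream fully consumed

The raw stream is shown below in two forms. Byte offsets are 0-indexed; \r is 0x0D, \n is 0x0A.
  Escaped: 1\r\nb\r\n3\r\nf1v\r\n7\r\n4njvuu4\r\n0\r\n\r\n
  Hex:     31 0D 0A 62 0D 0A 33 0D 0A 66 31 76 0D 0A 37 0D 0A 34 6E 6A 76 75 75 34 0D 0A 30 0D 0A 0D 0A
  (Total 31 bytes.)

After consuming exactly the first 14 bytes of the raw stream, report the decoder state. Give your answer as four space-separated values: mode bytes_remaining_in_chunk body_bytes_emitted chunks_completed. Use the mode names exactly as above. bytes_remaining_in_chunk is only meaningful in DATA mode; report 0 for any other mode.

Byte 0 = '1': mode=SIZE remaining=0 emitted=0 chunks_done=0
Byte 1 = 0x0D: mode=SIZE_CR remaining=0 emitted=0 chunks_done=0
Byte 2 = 0x0A: mode=DATA remaining=1 emitted=0 chunks_done=0
Byte 3 = 'b': mode=DATA_DONE remaining=0 emitted=1 chunks_done=0
Byte 4 = 0x0D: mode=DATA_CR remaining=0 emitted=1 chunks_done=0
Byte 5 = 0x0A: mode=SIZE remaining=0 emitted=1 chunks_done=1
Byte 6 = '3': mode=SIZE remaining=0 emitted=1 chunks_done=1
Byte 7 = 0x0D: mode=SIZE_CR remaining=0 emitted=1 chunks_done=1
Byte 8 = 0x0A: mode=DATA remaining=3 emitted=1 chunks_done=1
Byte 9 = 'f': mode=DATA remaining=2 emitted=2 chunks_done=1
Byte 10 = '1': mode=DATA remaining=1 emitted=3 chunks_done=1
Byte 11 = 'v': mode=DATA_DONE remaining=0 emitted=4 chunks_done=1
Byte 12 = 0x0D: mode=DATA_CR remaining=0 emitted=4 chunks_done=1
Byte 13 = 0x0A: mode=SIZE remaining=0 emitted=4 chunks_done=2

Answer: SIZE 0 4 2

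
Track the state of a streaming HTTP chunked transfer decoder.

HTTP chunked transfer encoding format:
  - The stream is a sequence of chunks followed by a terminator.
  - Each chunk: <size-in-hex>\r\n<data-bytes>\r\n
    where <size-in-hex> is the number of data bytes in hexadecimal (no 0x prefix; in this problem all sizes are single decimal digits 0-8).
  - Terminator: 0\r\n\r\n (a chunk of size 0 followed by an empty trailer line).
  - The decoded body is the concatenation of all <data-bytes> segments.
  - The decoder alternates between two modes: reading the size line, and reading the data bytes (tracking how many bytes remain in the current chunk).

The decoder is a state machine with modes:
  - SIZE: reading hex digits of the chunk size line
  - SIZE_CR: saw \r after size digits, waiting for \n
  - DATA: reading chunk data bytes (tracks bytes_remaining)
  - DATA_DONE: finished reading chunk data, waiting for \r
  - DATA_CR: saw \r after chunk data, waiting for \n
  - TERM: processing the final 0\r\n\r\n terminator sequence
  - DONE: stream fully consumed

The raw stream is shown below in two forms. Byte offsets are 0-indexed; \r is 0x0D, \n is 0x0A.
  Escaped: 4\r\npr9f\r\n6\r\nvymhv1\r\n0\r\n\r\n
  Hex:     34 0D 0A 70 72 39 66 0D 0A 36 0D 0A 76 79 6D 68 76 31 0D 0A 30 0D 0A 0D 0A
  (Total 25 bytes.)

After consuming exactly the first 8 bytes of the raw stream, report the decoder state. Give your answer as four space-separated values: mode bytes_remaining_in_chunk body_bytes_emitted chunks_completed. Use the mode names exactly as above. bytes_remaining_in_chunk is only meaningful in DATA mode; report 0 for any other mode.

Answer: DATA_CR 0 4 0

Derivation:
Byte 0 = '4': mode=SIZE remaining=0 emitted=0 chunks_done=0
Byte 1 = 0x0D: mode=SIZE_CR remaining=0 emitted=0 chunks_done=0
Byte 2 = 0x0A: mode=DATA remaining=4 emitted=0 chunks_done=0
Byte 3 = 'p': mode=DATA remaining=3 emitted=1 chunks_done=0
Byte 4 = 'r': mode=DATA remaining=2 emitted=2 chunks_done=0
Byte 5 = '9': mode=DATA remaining=1 emitted=3 chunks_done=0
Byte 6 = 'f': mode=DATA_DONE remaining=0 emitted=4 chunks_done=0
Byte 7 = 0x0D: mode=DATA_CR remaining=0 emitted=4 chunks_done=0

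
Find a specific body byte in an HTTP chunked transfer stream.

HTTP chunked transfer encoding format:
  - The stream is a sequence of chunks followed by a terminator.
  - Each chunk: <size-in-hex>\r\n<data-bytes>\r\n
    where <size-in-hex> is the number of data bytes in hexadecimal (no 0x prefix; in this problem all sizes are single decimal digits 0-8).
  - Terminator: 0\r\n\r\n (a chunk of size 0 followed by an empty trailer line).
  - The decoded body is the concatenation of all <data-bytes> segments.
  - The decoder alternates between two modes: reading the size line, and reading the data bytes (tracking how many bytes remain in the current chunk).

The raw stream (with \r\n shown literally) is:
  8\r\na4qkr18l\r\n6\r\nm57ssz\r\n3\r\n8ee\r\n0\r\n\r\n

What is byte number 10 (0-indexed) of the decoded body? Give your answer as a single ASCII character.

Chunk 1: stream[0..1]='8' size=0x8=8, data at stream[3..11]='a4qkr18l' -> body[0..8], body so far='a4qkr18l'
Chunk 2: stream[13..14]='6' size=0x6=6, data at stream[16..22]='m57ssz' -> body[8..14], body so far='a4qkr18lm57ssz'
Chunk 3: stream[24..25]='3' size=0x3=3, data at stream[27..30]='8ee' -> body[14..17], body so far='a4qkr18lm57ssz8ee'
Chunk 4: stream[32..33]='0' size=0 (terminator). Final body='a4qkr18lm57ssz8ee' (17 bytes)
Body byte 10 = '7'

Answer: 7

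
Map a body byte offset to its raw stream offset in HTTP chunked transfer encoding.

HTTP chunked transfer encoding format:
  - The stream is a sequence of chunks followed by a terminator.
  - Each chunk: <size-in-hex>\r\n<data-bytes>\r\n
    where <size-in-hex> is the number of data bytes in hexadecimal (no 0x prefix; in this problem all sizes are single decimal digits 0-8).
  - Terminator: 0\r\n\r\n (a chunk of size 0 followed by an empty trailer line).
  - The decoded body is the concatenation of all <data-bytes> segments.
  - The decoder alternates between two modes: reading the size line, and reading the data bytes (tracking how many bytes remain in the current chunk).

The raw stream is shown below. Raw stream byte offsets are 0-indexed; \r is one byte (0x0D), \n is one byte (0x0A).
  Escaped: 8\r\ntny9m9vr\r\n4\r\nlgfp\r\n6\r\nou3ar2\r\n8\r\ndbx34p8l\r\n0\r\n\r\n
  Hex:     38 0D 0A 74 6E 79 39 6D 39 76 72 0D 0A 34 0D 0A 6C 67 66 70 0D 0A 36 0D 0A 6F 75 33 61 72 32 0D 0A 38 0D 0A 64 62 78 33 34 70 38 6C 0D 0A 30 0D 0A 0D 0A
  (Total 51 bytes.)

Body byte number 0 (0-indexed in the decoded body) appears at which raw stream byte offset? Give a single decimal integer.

Answer: 3

Derivation:
Chunk 1: stream[0..1]='8' size=0x8=8, data at stream[3..11]='tny9m9vr' -> body[0..8], body so far='tny9m9vr'
Chunk 2: stream[13..14]='4' size=0x4=4, data at stream[16..20]='lgfp' -> body[8..12], body so far='tny9m9vrlgfp'
Chunk 3: stream[22..23]='6' size=0x6=6, data at stream[25..31]='ou3ar2' -> body[12..18], body so far='tny9m9vrlgfpou3ar2'
Chunk 4: stream[33..34]='8' size=0x8=8, data at stream[36..44]='dbx34p8l' -> body[18..26], body so far='tny9m9vrlgfpou3ar2dbx34p8l'
Chunk 5: stream[46..47]='0' size=0 (terminator). Final body='tny9m9vrlgfpou3ar2dbx34p8l' (26 bytes)
Body byte 0 at stream offset 3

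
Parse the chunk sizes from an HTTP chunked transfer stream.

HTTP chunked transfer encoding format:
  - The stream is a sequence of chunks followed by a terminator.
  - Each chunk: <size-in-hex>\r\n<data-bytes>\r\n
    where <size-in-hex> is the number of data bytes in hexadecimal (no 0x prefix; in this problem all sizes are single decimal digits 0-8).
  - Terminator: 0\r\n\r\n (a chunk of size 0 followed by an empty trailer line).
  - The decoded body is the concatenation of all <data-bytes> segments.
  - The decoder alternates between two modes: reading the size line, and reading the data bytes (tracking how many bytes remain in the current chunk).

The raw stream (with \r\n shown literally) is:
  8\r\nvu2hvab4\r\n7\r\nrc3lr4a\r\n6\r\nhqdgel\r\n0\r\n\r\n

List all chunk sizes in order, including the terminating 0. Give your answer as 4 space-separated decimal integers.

Chunk 1: stream[0..1]='8' size=0x8=8, data at stream[3..11]='vu2hvab4' -> body[0..8], body so far='vu2hvab4'
Chunk 2: stream[13..14]='7' size=0x7=7, data at stream[16..23]='rc3lr4a' -> body[8..15], body so far='vu2hvab4rc3lr4a'
Chunk 3: stream[25..26]='6' size=0x6=6, data at stream[28..34]='hqdgel' -> body[15..21], body so far='vu2hvab4rc3lr4ahqdgel'
Chunk 4: stream[36..37]='0' size=0 (terminator). Final body='vu2hvab4rc3lr4ahqdgel' (21 bytes)

Answer: 8 7 6 0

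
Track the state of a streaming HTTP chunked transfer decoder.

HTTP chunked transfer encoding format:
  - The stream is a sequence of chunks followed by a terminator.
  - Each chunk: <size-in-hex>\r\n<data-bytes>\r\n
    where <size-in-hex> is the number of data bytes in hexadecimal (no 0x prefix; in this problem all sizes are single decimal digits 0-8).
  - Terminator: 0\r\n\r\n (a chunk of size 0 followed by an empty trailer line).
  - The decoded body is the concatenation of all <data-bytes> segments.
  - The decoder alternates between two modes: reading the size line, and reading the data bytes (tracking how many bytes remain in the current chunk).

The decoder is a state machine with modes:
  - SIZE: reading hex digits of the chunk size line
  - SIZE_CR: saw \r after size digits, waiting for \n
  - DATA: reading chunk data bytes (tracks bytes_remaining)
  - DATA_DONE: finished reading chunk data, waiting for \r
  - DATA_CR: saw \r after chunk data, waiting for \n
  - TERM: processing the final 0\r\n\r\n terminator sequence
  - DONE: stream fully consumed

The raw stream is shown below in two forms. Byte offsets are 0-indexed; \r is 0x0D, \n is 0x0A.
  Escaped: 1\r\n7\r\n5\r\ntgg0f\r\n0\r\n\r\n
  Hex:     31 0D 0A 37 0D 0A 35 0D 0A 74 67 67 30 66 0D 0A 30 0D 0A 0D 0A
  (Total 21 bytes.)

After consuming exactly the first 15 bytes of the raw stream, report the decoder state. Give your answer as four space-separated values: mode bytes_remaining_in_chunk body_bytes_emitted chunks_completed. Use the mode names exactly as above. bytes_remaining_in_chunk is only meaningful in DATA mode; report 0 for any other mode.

Byte 0 = '1': mode=SIZE remaining=0 emitted=0 chunks_done=0
Byte 1 = 0x0D: mode=SIZE_CR remaining=0 emitted=0 chunks_done=0
Byte 2 = 0x0A: mode=DATA remaining=1 emitted=0 chunks_done=0
Byte 3 = '7': mode=DATA_DONE remaining=0 emitted=1 chunks_done=0
Byte 4 = 0x0D: mode=DATA_CR remaining=0 emitted=1 chunks_done=0
Byte 5 = 0x0A: mode=SIZE remaining=0 emitted=1 chunks_done=1
Byte 6 = '5': mode=SIZE remaining=0 emitted=1 chunks_done=1
Byte 7 = 0x0D: mode=SIZE_CR remaining=0 emitted=1 chunks_done=1
Byte 8 = 0x0A: mode=DATA remaining=5 emitted=1 chunks_done=1
Byte 9 = 't': mode=DATA remaining=4 emitted=2 chunks_done=1
Byte 10 = 'g': mode=DATA remaining=3 emitted=3 chunks_done=1
Byte 11 = 'g': mode=DATA remaining=2 emitted=4 chunks_done=1
Byte 12 = '0': mode=DATA remaining=1 emitted=5 chunks_done=1
Byte 13 = 'f': mode=DATA_DONE remaining=0 emitted=6 chunks_done=1
Byte 14 = 0x0D: mode=DATA_CR remaining=0 emitted=6 chunks_done=1

Answer: DATA_CR 0 6 1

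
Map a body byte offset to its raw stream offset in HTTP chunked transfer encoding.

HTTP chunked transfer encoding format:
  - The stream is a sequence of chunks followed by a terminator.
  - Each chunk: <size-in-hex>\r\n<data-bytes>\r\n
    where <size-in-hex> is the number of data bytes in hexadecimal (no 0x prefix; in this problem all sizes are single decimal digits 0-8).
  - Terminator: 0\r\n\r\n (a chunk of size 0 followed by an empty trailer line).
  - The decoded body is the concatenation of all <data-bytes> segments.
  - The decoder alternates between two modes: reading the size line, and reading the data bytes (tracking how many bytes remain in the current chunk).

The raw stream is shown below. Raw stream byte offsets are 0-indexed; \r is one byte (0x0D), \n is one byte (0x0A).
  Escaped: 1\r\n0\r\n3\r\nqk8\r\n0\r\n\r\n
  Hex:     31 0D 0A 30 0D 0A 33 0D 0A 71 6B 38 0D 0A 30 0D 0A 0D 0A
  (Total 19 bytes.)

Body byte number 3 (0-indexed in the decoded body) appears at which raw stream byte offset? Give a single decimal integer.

Chunk 1: stream[0..1]='1' size=0x1=1, data at stream[3..4]='0' -> body[0..1], body so far='0'
Chunk 2: stream[6..7]='3' size=0x3=3, data at stream[9..12]='qk8' -> body[1..4], body so far='0qk8'
Chunk 3: stream[14..15]='0' size=0 (terminator). Final body='0qk8' (4 bytes)
Body byte 3 at stream offset 11

Answer: 11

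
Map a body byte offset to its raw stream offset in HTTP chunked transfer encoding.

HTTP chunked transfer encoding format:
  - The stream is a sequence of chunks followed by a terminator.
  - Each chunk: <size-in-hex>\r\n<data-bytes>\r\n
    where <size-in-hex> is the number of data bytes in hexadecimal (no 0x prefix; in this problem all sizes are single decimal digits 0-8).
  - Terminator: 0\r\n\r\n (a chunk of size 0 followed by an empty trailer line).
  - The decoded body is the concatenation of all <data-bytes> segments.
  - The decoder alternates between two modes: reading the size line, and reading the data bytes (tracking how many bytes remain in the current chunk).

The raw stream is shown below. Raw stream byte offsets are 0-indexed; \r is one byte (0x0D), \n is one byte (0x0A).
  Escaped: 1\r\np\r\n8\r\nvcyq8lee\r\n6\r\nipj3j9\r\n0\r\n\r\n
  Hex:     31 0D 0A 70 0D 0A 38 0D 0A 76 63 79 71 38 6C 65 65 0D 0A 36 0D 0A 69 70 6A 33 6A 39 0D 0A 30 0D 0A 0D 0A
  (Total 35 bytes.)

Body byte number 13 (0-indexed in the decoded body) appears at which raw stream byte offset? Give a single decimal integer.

Answer: 26

Derivation:
Chunk 1: stream[0..1]='1' size=0x1=1, data at stream[3..4]='p' -> body[0..1], body so far='p'
Chunk 2: stream[6..7]='8' size=0x8=8, data at stream[9..17]='vcyq8lee' -> body[1..9], body so far='pvcyq8lee'
Chunk 3: stream[19..20]='6' size=0x6=6, data at stream[22..28]='ipj3j9' -> body[9..15], body so far='pvcyq8leeipj3j9'
Chunk 4: stream[30..31]='0' size=0 (terminator). Final body='pvcyq8leeipj3j9' (15 bytes)
Body byte 13 at stream offset 26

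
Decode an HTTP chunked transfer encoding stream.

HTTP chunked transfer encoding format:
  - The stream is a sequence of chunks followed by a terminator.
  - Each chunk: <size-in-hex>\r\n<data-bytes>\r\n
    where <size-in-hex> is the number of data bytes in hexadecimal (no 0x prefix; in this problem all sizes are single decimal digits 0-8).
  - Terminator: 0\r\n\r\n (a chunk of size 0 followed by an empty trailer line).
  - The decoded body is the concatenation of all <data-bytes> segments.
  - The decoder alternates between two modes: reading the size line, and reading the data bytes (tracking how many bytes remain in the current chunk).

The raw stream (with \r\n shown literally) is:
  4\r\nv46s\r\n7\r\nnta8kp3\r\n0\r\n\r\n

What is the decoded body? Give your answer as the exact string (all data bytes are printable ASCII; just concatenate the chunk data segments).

Answer: v46snta8kp3

Derivation:
Chunk 1: stream[0..1]='4' size=0x4=4, data at stream[3..7]='v46s' -> body[0..4], body so far='v46s'
Chunk 2: stream[9..10]='7' size=0x7=7, data at stream[12..19]='nta8kp3' -> body[4..11], body so far='v46snta8kp3'
Chunk 3: stream[21..22]='0' size=0 (terminator). Final body='v46snta8kp3' (11 bytes)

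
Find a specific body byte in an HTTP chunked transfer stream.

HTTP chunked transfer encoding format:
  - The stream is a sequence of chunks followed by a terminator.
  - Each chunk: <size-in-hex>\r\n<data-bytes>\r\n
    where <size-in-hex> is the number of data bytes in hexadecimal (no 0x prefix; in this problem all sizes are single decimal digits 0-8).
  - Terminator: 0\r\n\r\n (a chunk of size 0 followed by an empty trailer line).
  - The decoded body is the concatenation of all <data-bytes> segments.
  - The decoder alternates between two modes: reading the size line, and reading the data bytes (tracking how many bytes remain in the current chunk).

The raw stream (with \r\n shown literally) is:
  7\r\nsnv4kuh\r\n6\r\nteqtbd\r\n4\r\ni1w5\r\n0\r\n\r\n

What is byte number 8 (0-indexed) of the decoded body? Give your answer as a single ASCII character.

Chunk 1: stream[0..1]='7' size=0x7=7, data at stream[3..10]='snv4kuh' -> body[0..7], body so far='snv4kuh'
Chunk 2: stream[12..13]='6' size=0x6=6, data at stream[15..21]='teqtbd' -> body[7..13], body so far='snv4kuhteqtbd'
Chunk 3: stream[23..24]='4' size=0x4=4, data at stream[26..30]='i1w5' -> body[13..17], body so far='snv4kuhteqtbdi1w5'
Chunk 4: stream[32..33]='0' size=0 (terminator). Final body='snv4kuhteqtbdi1w5' (17 bytes)
Body byte 8 = 'e'

Answer: e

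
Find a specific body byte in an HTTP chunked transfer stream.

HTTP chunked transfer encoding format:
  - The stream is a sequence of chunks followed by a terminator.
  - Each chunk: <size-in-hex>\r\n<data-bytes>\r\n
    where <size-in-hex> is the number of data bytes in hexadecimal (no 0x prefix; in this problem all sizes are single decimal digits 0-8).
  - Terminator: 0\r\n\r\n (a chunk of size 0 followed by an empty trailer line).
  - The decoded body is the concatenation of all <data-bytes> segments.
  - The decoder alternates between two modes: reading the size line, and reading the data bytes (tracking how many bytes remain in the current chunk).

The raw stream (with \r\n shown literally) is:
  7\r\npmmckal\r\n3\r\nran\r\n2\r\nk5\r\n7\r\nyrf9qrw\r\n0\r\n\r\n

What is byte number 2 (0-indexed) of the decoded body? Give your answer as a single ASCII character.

Chunk 1: stream[0..1]='7' size=0x7=7, data at stream[3..10]='pmmckal' -> body[0..7], body so far='pmmckal'
Chunk 2: stream[12..13]='3' size=0x3=3, data at stream[15..18]='ran' -> body[7..10], body so far='pmmckalran'
Chunk 3: stream[20..21]='2' size=0x2=2, data at stream[23..25]='k5' -> body[10..12], body so far='pmmckalrank5'
Chunk 4: stream[27..28]='7' size=0x7=7, data at stream[30..37]='yrf9qrw' -> body[12..19], body so far='pmmckalrank5yrf9qrw'
Chunk 5: stream[39..40]='0' size=0 (terminator). Final body='pmmckalrank5yrf9qrw' (19 bytes)
Body byte 2 = 'm'

Answer: m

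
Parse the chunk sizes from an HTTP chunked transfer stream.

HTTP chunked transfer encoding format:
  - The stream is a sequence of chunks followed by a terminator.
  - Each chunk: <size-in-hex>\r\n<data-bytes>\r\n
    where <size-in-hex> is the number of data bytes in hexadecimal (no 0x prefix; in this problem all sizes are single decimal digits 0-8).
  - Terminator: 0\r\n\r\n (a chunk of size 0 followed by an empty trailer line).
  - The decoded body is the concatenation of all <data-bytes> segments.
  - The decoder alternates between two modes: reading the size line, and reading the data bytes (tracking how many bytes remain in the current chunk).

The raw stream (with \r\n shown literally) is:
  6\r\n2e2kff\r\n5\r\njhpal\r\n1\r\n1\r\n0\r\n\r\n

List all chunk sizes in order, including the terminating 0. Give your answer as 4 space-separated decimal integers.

Chunk 1: stream[0..1]='6' size=0x6=6, data at stream[3..9]='2e2kff' -> body[0..6], body so far='2e2kff'
Chunk 2: stream[11..12]='5' size=0x5=5, data at stream[14..19]='jhpal' -> body[6..11], body so far='2e2kffjhpal'
Chunk 3: stream[21..22]='1' size=0x1=1, data at stream[24..25]='1' -> body[11..12], body so far='2e2kffjhpal1'
Chunk 4: stream[27..28]='0' size=0 (terminator). Final body='2e2kffjhpal1' (12 bytes)

Answer: 6 5 1 0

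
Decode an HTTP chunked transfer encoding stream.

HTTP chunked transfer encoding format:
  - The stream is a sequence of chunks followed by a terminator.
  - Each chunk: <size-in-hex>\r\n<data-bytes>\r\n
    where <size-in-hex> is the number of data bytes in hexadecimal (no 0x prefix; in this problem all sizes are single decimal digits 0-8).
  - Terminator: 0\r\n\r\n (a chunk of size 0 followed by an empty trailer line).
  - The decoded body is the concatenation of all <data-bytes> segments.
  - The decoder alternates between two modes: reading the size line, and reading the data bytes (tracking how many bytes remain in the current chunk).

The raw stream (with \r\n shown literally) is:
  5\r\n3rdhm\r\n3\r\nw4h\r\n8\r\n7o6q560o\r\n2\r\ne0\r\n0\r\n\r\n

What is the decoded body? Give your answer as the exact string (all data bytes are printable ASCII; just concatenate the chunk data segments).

Chunk 1: stream[0..1]='5' size=0x5=5, data at stream[3..8]='3rdhm' -> body[0..5], body so far='3rdhm'
Chunk 2: stream[10..11]='3' size=0x3=3, data at stream[13..16]='w4h' -> body[5..8], body so far='3rdhmw4h'
Chunk 3: stream[18..19]='8' size=0x8=8, data at stream[21..29]='7o6q560o' -> body[8..16], body so far='3rdhmw4h7o6q560o'
Chunk 4: stream[31..32]='2' size=0x2=2, data at stream[34..36]='e0' -> body[16..18], body so far='3rdhmw4h7o6q560oe0'
Chunk 5: stream[38..39]='0' size=0 (terminator). Final body='3rdhmw4h7o6q560oe0' (18 bytes)

Answer: 3rdhmw4h7o6q560oe0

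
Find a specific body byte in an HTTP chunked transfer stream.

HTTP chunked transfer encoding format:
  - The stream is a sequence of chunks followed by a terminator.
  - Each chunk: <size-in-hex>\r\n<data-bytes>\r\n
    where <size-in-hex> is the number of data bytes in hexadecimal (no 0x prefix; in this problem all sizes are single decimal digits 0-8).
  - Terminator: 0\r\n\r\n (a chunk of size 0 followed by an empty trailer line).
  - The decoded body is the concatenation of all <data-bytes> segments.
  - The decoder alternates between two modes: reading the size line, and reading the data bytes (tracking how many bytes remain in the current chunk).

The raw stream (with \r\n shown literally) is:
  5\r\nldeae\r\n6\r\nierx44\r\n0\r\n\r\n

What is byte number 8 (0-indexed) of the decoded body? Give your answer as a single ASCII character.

Chunk 1: stream[0..1]='5' size=0x5=5, data at stream[3..8]='ldeae' -> body[0..5], body so far='ldeae'
Chunk 2: stream[10..11]='6' size=0x6=6, data at stream[13..19]='ierx44' -> body[5..11], body so far='ldeaeierx44'
Chunk 3: stream[21..22]='0' size=0 (terminator). Final body='ldeaeierx44' (11 bytes)
Body byte 8 = 'x'

Answer: x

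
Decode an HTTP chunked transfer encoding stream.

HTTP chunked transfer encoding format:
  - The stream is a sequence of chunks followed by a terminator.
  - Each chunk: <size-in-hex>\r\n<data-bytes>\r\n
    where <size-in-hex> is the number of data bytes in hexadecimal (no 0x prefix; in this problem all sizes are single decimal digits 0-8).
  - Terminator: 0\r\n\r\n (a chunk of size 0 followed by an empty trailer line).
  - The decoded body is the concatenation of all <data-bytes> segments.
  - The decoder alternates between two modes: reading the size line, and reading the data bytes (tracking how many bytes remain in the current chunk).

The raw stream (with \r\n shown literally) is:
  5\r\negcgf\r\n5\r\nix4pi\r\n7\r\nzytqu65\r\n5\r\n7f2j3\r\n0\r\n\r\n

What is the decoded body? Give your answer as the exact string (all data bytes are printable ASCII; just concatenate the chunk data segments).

Chunk 1: stream[0..1]='5' size=0x5=5, data at stream[3..8]='egcgf' -> body[0..5], body so far='egcgf'
Chunk 2: stream[10..11]='5' size=0x5=5, data at stream[13..18]='ix4pi' -> body[5..10], body so far='egcgfix4pi'
Chunk 3: stream[20..21]='7' size=0x7=7, data at stream[23..30]='zytqu65' -> body[10..17], body so far='egcgfix4pizytqu65'
Chunk 4: stream[32..33]='5' size=0x5=5, data at stream[35..40]='7f2j3' -> body[17..22], body so far='egcgfix4pizytqu657f2j3'
Chunk 5: stream[42..43]='0' size=0 (terminator). Final body='egcgfix4pizytqu657f2j3' (22 bytes)

Answer: egcgfix4pizytqu657f2j3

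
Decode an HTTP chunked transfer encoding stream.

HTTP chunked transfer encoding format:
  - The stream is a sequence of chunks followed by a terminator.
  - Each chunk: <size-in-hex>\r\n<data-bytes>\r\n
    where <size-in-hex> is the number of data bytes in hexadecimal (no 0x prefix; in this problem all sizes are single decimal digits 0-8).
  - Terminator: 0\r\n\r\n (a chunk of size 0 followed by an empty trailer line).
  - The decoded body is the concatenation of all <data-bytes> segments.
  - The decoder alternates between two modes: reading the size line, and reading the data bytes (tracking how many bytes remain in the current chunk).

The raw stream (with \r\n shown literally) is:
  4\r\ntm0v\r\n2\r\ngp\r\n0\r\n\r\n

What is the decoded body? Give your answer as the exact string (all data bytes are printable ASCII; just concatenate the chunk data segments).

Chunk 1: stream[0..1]='4' size=0x4=4, data at stream[3..7]='tm0v' -> body[0..4], body so far='tm0v'
Chunk 2: stream[9..10]='2' size=0x2=2, data at stream[12..14]='gp' -> body[4..6], body so far='tm0vgp'
Chunk 3: stream[16..17]='0' size=0 (terminator). Final body='tm0vgp' (6 bytes)

Answer: tm0vgp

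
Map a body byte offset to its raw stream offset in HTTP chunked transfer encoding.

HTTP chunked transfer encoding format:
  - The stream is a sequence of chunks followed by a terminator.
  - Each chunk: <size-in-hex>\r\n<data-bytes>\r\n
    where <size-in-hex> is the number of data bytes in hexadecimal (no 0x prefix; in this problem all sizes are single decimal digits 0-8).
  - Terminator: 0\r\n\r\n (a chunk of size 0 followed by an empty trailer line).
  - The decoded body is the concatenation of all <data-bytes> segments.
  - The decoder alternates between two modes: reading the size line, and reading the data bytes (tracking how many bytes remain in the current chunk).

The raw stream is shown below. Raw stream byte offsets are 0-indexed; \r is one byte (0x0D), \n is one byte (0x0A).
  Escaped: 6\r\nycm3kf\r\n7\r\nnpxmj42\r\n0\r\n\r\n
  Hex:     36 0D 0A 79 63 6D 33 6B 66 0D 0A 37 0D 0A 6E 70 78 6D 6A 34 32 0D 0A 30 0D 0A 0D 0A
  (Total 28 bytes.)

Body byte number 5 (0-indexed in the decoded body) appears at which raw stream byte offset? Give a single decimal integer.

Answer: 8

Derivation:
Chunk 1: stream[0..1]='6' size=0x6=6, data at stream[3..9]='ycm3kf' -> body[0..6], body so far='ycm3kf'
Chunk 2: stream[11..12]='7' size=0x7=7, data at stream[14..21]='npxmj42' -> body[6..13], body so far='ycm3kfnpxmj42'
Chunk 3: stream[23..24]='0' size=0 (terminator). Final body='ycm3kfnpxmj42' (13 bytes)
Body byte 5 at stream offset 8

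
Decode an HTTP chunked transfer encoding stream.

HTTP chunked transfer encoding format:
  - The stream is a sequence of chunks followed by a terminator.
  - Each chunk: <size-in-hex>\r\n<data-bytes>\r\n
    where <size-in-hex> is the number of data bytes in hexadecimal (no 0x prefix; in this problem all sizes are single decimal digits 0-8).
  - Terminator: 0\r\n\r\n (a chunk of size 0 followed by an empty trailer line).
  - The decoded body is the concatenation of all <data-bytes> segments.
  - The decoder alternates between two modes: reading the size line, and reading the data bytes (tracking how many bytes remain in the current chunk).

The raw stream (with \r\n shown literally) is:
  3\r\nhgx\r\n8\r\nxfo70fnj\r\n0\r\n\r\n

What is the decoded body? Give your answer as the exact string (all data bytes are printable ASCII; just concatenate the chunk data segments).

Chunk 1: stream[0..1]='3' size=0x3=3, data at stream[3..6]='hgx' -> body[0..3], body so far='hgx'
Chunk 2: stream[8..9]='8' size=0x8=8, data at stream[11..19]='xfo70fnj' -> body[3..11], body so far='hgxxfo70fnj'
Chunk 3: stream[21..22]='0' size=0 (terminator). Final body='hgxxfo70fnj' (11 bytes)

Answer: hgxxfo70fnj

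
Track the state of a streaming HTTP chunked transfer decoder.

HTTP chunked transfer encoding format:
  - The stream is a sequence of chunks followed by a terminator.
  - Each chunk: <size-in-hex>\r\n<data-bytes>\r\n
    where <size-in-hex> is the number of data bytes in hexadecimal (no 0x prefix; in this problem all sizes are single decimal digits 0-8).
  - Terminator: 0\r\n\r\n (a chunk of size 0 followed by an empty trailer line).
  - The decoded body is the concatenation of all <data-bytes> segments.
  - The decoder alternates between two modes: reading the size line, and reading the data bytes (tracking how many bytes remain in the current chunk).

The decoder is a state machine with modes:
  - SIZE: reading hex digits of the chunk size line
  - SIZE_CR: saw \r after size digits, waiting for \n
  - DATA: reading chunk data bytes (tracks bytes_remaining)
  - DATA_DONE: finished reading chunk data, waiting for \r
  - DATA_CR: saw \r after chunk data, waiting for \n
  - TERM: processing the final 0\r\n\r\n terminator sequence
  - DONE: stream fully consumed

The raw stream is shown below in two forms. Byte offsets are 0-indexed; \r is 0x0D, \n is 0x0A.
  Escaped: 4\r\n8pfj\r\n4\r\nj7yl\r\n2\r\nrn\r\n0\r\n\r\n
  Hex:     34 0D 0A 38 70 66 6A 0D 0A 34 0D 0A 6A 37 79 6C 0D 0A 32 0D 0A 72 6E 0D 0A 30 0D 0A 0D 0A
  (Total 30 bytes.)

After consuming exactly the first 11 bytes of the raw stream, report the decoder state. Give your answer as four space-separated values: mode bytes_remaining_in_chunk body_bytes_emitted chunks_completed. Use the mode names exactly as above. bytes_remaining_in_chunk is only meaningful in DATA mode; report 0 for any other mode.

Answer: SIZE_CR 0 4 1

Derivation:
Byte 0 = '4': mode=SIZE remaining=0 emitted=0 chunks_done=0
Byte 1 = 0x0D: mode=SIZE_CR remaining=0 emitted=0 chunks_done=0
Byte 2 = 0x0A: mode=DATA remaining=4 emitted=0 chunks_done=0
Byte 3 = '8': mode=DATA remaining=3 emitted=1 chunks_done=0
Byte 4 = 'p': mode=DATA remaining=2 emitted=2 chunks_done=0
Byte 5 = 'f': mode=DATA remaining=1 emitted=3 chunks_done=0
Byte 6 = 'j': mode=DATA_DONE remaining=0 emitted=4 chunks_done=0
Byte 7 = 0x0D: mode=DATA_CR remaining=0 emitted=4 chunks_done=0
Byte 8 = 0x0A: mode=SIZE remaining=0 emitted=4 chunks_done=1
Byte 9 = '4': mode=SIZE remaining=0 emitted=4 chunks_done=1
Byte 10 = 0x0D: mode=SIZE_CR remaining=0 emitted=4 chunks_done=1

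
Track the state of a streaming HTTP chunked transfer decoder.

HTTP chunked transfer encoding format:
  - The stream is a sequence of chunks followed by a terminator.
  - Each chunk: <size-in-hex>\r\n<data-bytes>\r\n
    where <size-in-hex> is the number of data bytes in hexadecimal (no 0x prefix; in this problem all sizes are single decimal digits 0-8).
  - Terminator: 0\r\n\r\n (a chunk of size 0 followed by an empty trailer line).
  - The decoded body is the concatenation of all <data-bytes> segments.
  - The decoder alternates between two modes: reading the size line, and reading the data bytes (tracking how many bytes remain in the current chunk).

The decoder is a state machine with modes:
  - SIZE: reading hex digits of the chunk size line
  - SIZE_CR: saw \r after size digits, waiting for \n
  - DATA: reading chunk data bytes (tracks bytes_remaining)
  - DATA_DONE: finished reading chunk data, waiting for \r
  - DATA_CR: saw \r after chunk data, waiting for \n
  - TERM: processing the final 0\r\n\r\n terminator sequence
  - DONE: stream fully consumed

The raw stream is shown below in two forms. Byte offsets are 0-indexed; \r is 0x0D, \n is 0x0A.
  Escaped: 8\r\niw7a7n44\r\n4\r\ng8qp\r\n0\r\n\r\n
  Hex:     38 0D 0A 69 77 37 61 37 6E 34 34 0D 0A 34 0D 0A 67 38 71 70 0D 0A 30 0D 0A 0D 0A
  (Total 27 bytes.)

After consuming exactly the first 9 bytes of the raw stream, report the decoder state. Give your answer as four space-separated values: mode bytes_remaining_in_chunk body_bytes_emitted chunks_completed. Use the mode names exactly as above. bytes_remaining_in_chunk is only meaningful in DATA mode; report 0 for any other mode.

Answer: DATA 2 6 0

Derivation:
Byte 0 = '8': mode=SIZE remaining=0 emitted=0 chunks_done=0
Byte 1 = 0x0D: mode=SIZE_CR remaining=0 emitted=0 chunks_done=0
Byte 2 = 0x0A: mode=DATA remaining=8 emitted=0 chunks_done=0
Byte 3 = 'i': mode=DATA remaining=7 emitted=1 chunks_done=0
Byte 4 = 'w': mode=DATA remaining=6 emitted=2 chunks_done=0
Byte 5 = '7': mode=DATA remaining=5 emitted=3 chunks_done=0
Byte 6 = 'a': mode=DATA remaining=4 emitted=4 chunks_done=0
Byte 7 = '7': mode=DATA remaining=3 emitted=5 chunks_done=0
Byte 8 = 'n': mode=DATA remaining=2 emitted=6 chunks_done=0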